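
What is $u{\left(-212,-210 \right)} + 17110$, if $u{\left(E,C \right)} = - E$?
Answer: $17322$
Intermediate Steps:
$u{\left(-212,-210 \right)} + 17110 = \left(-1\right) \left(-212\right) + 17110 = 212 + 17110 = 17322$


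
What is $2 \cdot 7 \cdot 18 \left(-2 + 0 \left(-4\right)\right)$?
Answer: $-504$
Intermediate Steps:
$2 \cdot 7 \cdot 18 \left(-2 + 0 \left(-4\right)\right) = 14 \cdot 18 \left(-2 + 0\right) = 252 \left(-2\right) = -504$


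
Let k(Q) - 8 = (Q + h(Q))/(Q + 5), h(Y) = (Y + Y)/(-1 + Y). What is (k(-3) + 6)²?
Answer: 2809/16 ≈ 175.56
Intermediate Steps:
h(Y) = 2*Y/(-1 + Y) (h(Y) = (2*Y)/(-1 + Y) = 2*Y/(-1 + Y))
k(Q) = 8 + (Q + 2*Q/(-1 + Q))/(5 + Q) (k(Q) = 8 + (Q + 2*Q/(-1 + Q))/(Q + 5) = 8 + (Q + 2*Q/(-1 + Q))/(5 + Q))
(k(-3) + 6)² = ((2*(-3) + (-1 - 3)*(40 + 9*(-3)))/((-1 - 3)*(5 - 3)) + 6)² = ((-6 - 4*(40 - 27))/(-4*2) + 6)² = (-¼*½*(-6 - 4*13) + 6)² = (-¼*½*(-6 - 52) + 6)² = (-¼*½*(-58) + 6)² = (29/4 + 6)² = (53/4)² = 2809/16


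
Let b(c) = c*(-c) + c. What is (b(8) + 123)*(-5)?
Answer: -335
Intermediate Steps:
b(c) = c - c² (b(c) = -c² + c = c - c²)
(b(8) + 123)*(-5) = (8*(1 - 1*8) + 123)*(-5) = (8*(1 - 8) + 123)*(-5) = (8*(-7) + 123)*(-5) = (-56 + 123)*(-5) = 67*(-5) = -335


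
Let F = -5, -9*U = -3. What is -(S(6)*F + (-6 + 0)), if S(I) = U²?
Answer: 59/9 ≈ 6.5556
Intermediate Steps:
U = ⅓ (U = -⅑*(-3) = ⅓ ≈ 0.33333)
S(I) = ⅑ (S(I) = (⅓)² = ⅑)
-(S(6)*F + (-6 + 0)) = -((⅑)*(-5) + (-6 + 0)) = -(-5/9 - 6) = -1*(-59/9) = 59/9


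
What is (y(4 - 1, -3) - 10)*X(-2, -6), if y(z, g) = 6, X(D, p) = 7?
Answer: -28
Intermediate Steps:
(y(4 - 1, -3) - 10)*X(-2, -6) = (6 - 10)*7 = -4*7 = -28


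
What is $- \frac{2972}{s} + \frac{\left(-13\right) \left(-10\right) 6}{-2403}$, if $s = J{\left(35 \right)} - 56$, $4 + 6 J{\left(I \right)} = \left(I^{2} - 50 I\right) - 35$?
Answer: $\frac{390262}{20025} \approx 19.489$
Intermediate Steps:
$J{\left(I \right)} = - \frac{13}{2} - \frac{25 I}{3} + \frac{I^{2}}{6}$ ($J{\left(I \right)} = - \frac{2}{3} + \frac{\left(I^{2} - 50 I\right) - 35}{6} = - \frac{2}{3} + \frac{-35 + I^{2} - 50 I}{6} = - \frac{2}{3} - \left(\frac{35}{6} - \frac{I^{2}}{6} + \frac{25 I}{3}\right) = - \frac{13}{2} - \frac{25 I}{3} + \frac{I^{2}}{6}$)
$s = -150$ ($s = \left(- \frac{13}{2} - \frac{875}{3} + \frac{35^{2}}{6}\right) - 56 = \left(- \frac{13}{2} - \frac{875}{3} + \frac{1}{6} \cdot 1225\right) - 56 = \left(- \frac{13}{2} - \frac{875}{3} + \frac{1225}{6}\right) - 56 = -94 - 56 = -150$)
$- \frac{2972}{s} + \frac{\left(-13\right) \left(-10\right) 6}{-2403} = - \frac{2972}{-150} + \frac{\left(-13\right) \left(-10\right) 6}{-2403} = \left(-2972\right) \left(- \frac{1}{150}\right) + 130 \cdot 6 \left(- \frac{1}{2403}\right) = \frac{1486}{75} + 780 \left(- \frac{1}{2403}\right) = \frac{1486}{75} - \frac{260}{801} = \frac{390262}{20025}$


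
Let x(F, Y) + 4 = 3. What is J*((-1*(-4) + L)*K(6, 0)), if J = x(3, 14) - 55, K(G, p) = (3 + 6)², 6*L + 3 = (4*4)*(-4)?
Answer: 32508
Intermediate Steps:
x(F, Y) = -1 (x(F, Y) = -4 + 3 = -1)
L = -67/6 (L = -½ + ((4*4)*(-4))/6 = -½ + (16*(-4))/6 = -½ + (⅙)*(-64) = -½ - 32/3 = -67/6 ≈ -11.167)
K(G, p) = 81 (K(G, p) = 9² = 81)
J = -56 (J = -1 - 55 = -56)
J*((-1*(-4) + L)*K(6, 0)) = -56*(-1*(-4) - 67/6)*81 = -56*(4 - 67/6)*81 = -(-1204)*81/3 = -56*(-1161/2) = 32508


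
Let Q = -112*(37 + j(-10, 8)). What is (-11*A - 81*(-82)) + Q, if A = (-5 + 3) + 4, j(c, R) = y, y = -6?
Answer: 3148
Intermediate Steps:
j(c, R) = -6
A = 2 (A = -2 + 4 = 2)
Q = -3472 (Q = -112*(37 - 6) = -112*31 = -3472)
(-11*A - 81*(-82)) + Q = (-11*2 - 81*(-82)) - 3472 = (-22 + 6642) - 3472 = 6620 - 3472 = 3148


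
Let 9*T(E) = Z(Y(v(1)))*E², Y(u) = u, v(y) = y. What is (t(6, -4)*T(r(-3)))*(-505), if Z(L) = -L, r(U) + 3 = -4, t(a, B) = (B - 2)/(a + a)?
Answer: -24745/18 ≈ -1374.7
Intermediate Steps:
t(a, B) = (-2 + B)/(2*a) (t(a, B) = (-2 + B)/((2*a)) = (-2 + B)*(1/(2*a)) = (-2 + B)/(2*a))
r(U) = -7 (r(U) = -3 - 4 = -7)
T(E) = -E²/9 (T(E) = ((-1*1)*E²)/9 = (-E²)/9 = -E²/9)
(t(6, -4)*T(r(-3)))*(-505) = (((½)*(-2 - 4)/6)*(-⅑*(-7)²))*(-505) = (((½)*(⅙)*(-6))*(-⅑*49))*(-505) = -½*(-49/9)*(-505) = (49/18)*(-505) = -24745/18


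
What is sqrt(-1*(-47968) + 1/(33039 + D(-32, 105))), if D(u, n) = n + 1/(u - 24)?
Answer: 2*sqrt(41312078586733130)/1856063 ≈ 219.02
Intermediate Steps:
D(u, n) = n + 1/(-24 + u)
sqrt(-1*(-47968) + 1/(33039 + D(-32, 105))) = sqrt(-1*(-47968) + 1/(33039 + (1 - 24*105 + 105*(-32))/(-24 - 32))) = sqrt(47968 + 1/(33039 + (1 - 2520 - 3360)/(-56))) = sqrt(47968 + 1/(33039 - 1/56*(-5879))) = sqrt(47968 + 1/(33039 + 5879/56)) = sqrt(47968 + 1/(1856063/56)) = sqrt(47968 + 56/1856063) = sqrt(89031630040/1856063) = 2*sqrt(41312078586733130)/1856063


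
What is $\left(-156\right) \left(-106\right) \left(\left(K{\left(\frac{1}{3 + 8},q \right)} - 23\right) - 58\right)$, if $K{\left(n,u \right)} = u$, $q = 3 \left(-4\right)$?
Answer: $-1537848$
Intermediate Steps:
$q = -12$
$\left(-156\right) \left(-106\right) \left(\left(K{\left(\frac{1}{3 + 8},q \right)} - 23\right) - 58\right) = \left(-156\right) \left(-106\right) \left(\left(-12 - 23\right) - 58\right) = 16536 \left(-35 - 58\right) = 16536 \left(-93\right) = -1537848$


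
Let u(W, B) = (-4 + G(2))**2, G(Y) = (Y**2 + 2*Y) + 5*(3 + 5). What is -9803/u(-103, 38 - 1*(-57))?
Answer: -9803/1936 ≈ -5.0635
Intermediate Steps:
G(Y) = 40 + Y**2 + 2*Y (G(Y) = (Y**2 + 2*Y) + 5*8 = (Y**2 + 2*Y) + 40 = 40 + Y**2 + 2*Y)
u(W, B) = 1936 (u(W, B) = (-4 + (40 + 2**2 + 2*2))**2 = (-4 + (40 + 4 + 4))**2 = (-4 + 48)**2 = 44**2 = 1936)
-9803/u(-103, 38 - 1*(-57)) = -9803/1936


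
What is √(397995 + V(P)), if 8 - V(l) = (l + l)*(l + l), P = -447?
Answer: 43*I*√217 ≈ 633.43*I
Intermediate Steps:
V(l) = 8 - 4*l² (V(l) = 8 - (l + l)*(l + l) = 8 - 2*l*2*l = 8 - 4*l²)
√(397995 + V(P)) = √(397995 + (8 - 4*(-447)²)) = √(397995 + (8 - 4*199809)) = √(397995 + (8 - 799236)) = √(397995 - 799228) = √(-401233) = 43*I*√217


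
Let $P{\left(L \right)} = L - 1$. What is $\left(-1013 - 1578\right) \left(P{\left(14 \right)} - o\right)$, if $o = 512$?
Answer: $1292909$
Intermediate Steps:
$P{\left(L \right)} = -1 + L$
$\left(-1013 - 1578\right) \left(P{\left(14 \right)} - o\right) = \left(-1013 - 1578\right) \left(\left(-1 + 14\right) - 512\right) = - 2591 \left(13 - 512\right) = \left(-2591\right) \left(-499\right) = 1292909$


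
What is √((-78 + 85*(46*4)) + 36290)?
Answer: 2*√12963 ≈ 227.71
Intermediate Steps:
√((-78 + 85*(46*4)) + 36290) = √((-78 + 85*184) + 36290) = √((-78 + 15640) + 36290) = √(15562 + 36290) = √51852 = 2*√12963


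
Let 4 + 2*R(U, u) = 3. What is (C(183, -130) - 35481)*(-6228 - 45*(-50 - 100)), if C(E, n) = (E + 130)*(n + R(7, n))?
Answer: -39842955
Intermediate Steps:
R(U, u) = -1/2 (R(U, u) = -2 + (1/2)*3 = -2 + 3/2 = -1/2)
C(E, n) = (130 + E)*(-1/2 + n) (C(E, n) = (E + 130)*(n - 1/2) = (130 + E)*(-1/2 + n))
(C(183, -130) - 35481)*(-6228 - 45*(-50 - 100)) = ((-65 + 130*(-130) - 1/2*183 + 183*(-130)) - 35481)*(-6228 - 45*(-50 - 100)) = ((-65 - 16900 - 183/2 - 23790) - 35481)*(-6228 - 45*(-150)) = (-81693/2 - 35481)*(-6228 + 6750) = -152655/2*522 = -39842955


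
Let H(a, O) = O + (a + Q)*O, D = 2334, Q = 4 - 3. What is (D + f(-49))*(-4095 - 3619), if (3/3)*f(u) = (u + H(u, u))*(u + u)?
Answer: 1685956412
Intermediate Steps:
Q = 1
H(a, O) = O + O*(1 + a) (H(a, O) = O + (a + 1)*O = O + (1 + a)*O = O + O*(1 + a))
f(u) = 2*u*(u + u*(2 + u)) (f(u) = (u + u*(2 + u))*(u + u) = (u + u*(2 + u))*(2*u) = 2*u*(u + u*(2 + u)))
(D + f(-49))*(-4095 - 3619) = (2334 + 2*(-49)²*(3 - 49))*(-4095 - 3619) = (2334 + 2*2401*(-46))*(-7714) = (2334 - 220892)*(-7714) = -218558*(-7714) = 1685956412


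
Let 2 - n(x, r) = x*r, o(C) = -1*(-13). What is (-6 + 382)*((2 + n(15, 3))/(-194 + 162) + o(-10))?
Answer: 21479/4 ≈ 5369.8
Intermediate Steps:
o(C) = 13
n(x, r) = 2 - r*x (n(x, r) = 2 - x*r = 2 - r*x)
(-6 + 382)*((2 + n(15, 3))/(-194 + 162) + o(-10)) = (-6 + 382)*((2 + (2 - 1*3*15))/(-194 + 162) + 13) = 376*((2 + (2 - 45))/(-32) + 13) = 376*((2 - 43)*(-1/32) + 13) = 376*(-41*(-1/32) + 13) = 376*(41/32 + 13) = 376*(457/32) = 21479/4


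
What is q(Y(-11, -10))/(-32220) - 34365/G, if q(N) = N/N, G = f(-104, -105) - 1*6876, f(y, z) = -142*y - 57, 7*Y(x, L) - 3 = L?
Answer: -221449627/50488740 ≈ -4.3861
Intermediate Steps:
Y(x, L) = 3/7 + L/7
f(y, z) = -57 - 142*y
G = 7835 (G = (-57 - 142*(-104)) - 1*6876 = (-57 + 14768) - 6876 = 14711 - 6876 = 7835)
q(N) = 1
q(Y(-11, -10))/(-32220) - 34365/G = 1/(-32220) - 34365/7835 = 1*(-1/32220) - 34365*1/7835 = -1/32220 - 6873/1567 = -221449627/50488740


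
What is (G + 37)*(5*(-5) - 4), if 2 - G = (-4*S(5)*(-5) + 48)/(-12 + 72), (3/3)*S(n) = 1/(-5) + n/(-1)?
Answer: -17371/15 ≈ -1158.1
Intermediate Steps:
S(n) = -⅕ - n (S(n) = 1/(-5) + n/(-1) = 1*(-⅕) + n*(-1) = -⅕ - n)
G = 44/15 (G = 2 - (-4*(-⅕ - 1*5)*(-5) + 48)/(-12 + 72) = 2 - (-4*(-⅕ - 5)*(-5) + 48)/60 = 2 - (-4*(-26/5)*(-5) + 48)/60 = 2 - ((104/5)*(-5) + 48)/60 = 2 - (-104 + 48)/60 = 2 - (-56)/60 = 2 - 1*(-14/15) = 2 + 14/15 = 44/15 ≈ 2.9333)
(G + 37)*(5*(-5) - 4) = (44/15 + 37)*(5*(-5) - 4) = 599*(-25 - 4)/15 = (599/15)*(-29) = -17371/15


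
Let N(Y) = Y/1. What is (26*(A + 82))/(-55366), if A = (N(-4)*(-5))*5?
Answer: -2366/27683 ≈ -0.085468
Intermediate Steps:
N(Y) = Y (N(Y) = Y*1 = Y)
A = 100 (A = -4*(-5)*5 = 20*5 = 100)
(26*(A + 82))/(-55366) = (26*(100 + 82))/(-55366) = (26*182)*(-1/55366) = 4732*(-1/55366) = -2366/27683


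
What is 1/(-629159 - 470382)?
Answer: -1/1099541 ≈ -9.0947e-7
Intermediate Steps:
1/(-629159 - 470382) = 1/(-1099541) = -1/1099541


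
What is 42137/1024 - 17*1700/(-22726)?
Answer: 493599531/11635712 ≈ 42.421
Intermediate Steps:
42137/1024 - 17*1700/(-22726) = 42137*(1/1024) - 28900*(-1/22726) = 42137/1024 + 14450/11363 = 493599531/11635712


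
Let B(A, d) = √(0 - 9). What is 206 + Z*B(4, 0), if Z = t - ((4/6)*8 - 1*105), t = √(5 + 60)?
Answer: 206 + I*(299 + 3*√65) ≈ 206.0 + 323.19*I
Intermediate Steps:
B(A, d) = 3*I (B(A, d) = √(-9) = 3*I)
t = √65 ≈ 8.0623
Z = 299/3 + √65 (Z = √65 - ((4/6)*8 - 1*105) = √65 - ((4*(⅙))*8 - 105) = √65 - ((⅔)*8 - 105) = √65 - (16/3 - 105) = √65 - 1*(-299/3) = √65 + 299/3 = 299/3 + √65 ≈ 107.73)
206 + Z*B(4, 0) = 206 + (299/3 + √65)*(3*I) = 206 + 3*I*(299/3 + √65)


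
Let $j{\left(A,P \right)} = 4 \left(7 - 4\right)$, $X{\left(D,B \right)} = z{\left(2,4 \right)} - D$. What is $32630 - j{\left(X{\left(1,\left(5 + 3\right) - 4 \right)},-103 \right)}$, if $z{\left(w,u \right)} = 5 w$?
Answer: $32618$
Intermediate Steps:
$X{\left(D,B \right)} = 10 - D$ ($X{\left(D,B \right)} = 5 \cdot 2 - D = 10 - D$)
$j{\left(A,P \right)} = 12$ ($j{\left(A,P \right)} = 4 \cdot 3 = 12$)
$32630 - j{\left(X{\left(1,\left(5 + 3\right) - 4 \right)},-103 \right)} = 32630 - 12 = 32618$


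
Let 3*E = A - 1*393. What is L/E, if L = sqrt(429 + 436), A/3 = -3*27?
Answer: -sqrt(865)/212 ≈ -0.13873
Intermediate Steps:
A = -243 (A = 3*(-3*27) = 3*(-81) = -243)
L = sqrt(865) ≈ 29.411
E = -212 (E = (-243 - 1*393)/3 = (-243 - 393)/3 = (1/3)*(-636) = -212)
L/E = sqrt(865)/(-212) = sqrt(865)*(-1/212) = -sqrt(865)/212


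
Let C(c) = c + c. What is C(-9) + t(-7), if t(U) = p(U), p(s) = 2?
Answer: -16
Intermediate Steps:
t(U) = 2
C(c) = 2*c
C(-9) + t(-7) = 2*(-9) + 2 = -18 + 2 = -16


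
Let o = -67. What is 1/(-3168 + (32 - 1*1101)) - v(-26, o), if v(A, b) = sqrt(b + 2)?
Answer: -1/4237 - I*sqrt(65) ≈ -0.00023602 - 8.0623*I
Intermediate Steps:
v(A, b) = sqrt(2 + b)
1/(-3168 + (32 - 1*1101)) - v(-26, o) = 1/(-3168 + (32 - 1*1101)) - sqrt(2 - 67) = 1/(-3168 + (32 - 1101)) - sqrt(-65) = 1/(-3168 - 1069) - I*sqrt(65) = 1/(-4237) - I*sqrt(65) = -1/4237 - I*sqrt(65)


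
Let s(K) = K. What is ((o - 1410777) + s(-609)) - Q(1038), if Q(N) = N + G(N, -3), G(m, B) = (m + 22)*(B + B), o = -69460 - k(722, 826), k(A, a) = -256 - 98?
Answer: -1475170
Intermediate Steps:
k(A, a) = -354
o = -69106 (o = -69460 - 1*(-354) = -69460 + 354 = -69106)
G(m, B) = 2*B*(22 + m) (G(m, B) = (22 + m)*(2*B) = 2*B*(22 + m))
Q(N) = -132 - 5*N (Q(N) = N + 2*(-3)*(22 + N) = N + (-132 - 6*N) = -132 - 5*N)
((o - 1410777) + s(-609)) - Q(1038) = ((-69106 - 1410777) - 609) - (-132 - 5*1038) = (-1479883 - 609) - (-132 - 5190) = -1480492 - 1*(-5322) = -1480492 + 5322 = -1475170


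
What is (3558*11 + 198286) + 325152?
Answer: 562576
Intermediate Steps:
(3558*11 + 198286) + 325152 = (39138 + 198286) + 325152 = 237424 + 325152 = 562576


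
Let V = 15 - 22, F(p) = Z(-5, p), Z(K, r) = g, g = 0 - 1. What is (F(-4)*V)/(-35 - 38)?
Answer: -7/73 ≈ -0.095890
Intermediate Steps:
g = -1
Z(K, r) = -1
F(p) = -1
V = -7
(F(-4)*V)/(-35 - 38) = (-1*(-7))/(-35 - 38) = 7/(-73) = 7*(-1/73) = -7/73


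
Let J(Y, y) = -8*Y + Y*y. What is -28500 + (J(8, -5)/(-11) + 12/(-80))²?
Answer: -1375209791/48400 ≈ -28413.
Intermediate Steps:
-28500 + (J(8, -5)/(-11) + 12/(-80))² = -28500 + ((8*(-8 - 5))/(-11) + 12/(-80))² = -28500 + ((8*(-13))*(-1/11) + 12*(-1/80))² = -28500 + (-104*(-1/11) - 3/20)² = -28500 + (104/11 - 3/20)² = -28500 + (2047/220)² = -28500 + 4190209/48400 = -1375209791/48400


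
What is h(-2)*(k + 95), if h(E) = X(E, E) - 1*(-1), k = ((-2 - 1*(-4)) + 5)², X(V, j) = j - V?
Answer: 144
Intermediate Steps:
k = 49 (k = ((-2 + 4) + 5)² = (2 + 5)² = 7² = 49)
h(E) = 1 (h(E) = (E - E) - 1*(-1) = 0 + 1 = 1)
h(-2)*(k + 95) = 1*(49 + 95) = 1*144 = 144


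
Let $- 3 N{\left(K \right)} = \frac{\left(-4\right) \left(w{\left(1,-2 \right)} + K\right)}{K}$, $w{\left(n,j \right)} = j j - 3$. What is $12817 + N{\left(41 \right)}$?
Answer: $\frac{525553}{41} \approx 12818.0$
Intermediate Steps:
$w{\left(n,j \right)} = -3 + j^{2}$ ($w{\left(n,j \right)} = j^{2} - 3 = -3 + j^{2}$)
$N{\left(K \right)} = - \frac{-4 - 4 K}{3 K}$ ($N{\left(K \right)} = - \frac{- 4 \left(\left(-3 + \left(-2\right)^{2}\right) + K\right) \frac{1}{K}}{3} = - \frac{- 4 \left(\left(-3 + 4\right) + K\right) \frac{1}{K}}{3} = - \frac{- 4 \left(1 + K\right) \frac{1}{K}}{3} = - \frac{\left(-4 - 4 K\right) \frac{1}{K}}{3} = - \frac{\frac{1}{K} \left(-4 - 4 K\right)}{3} = - \frac{-4 - 4 K}{3 K}$)
$12817 + N{\left(41 \right)} = 12817 + \frac{4 \left(1 + 41\right)}{3 \cdot 41} = 12817 + \frac{4}{3} \cdot \frac{1}{41} \cdot 42 = 12817 + \frac{56}{41} = \frac{525553}{41}$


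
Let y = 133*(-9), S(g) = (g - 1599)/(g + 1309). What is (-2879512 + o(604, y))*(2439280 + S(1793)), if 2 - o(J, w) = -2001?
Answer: -10886547067227893/1551 ≈ -7.0191e+12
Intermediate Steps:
S(g) = (-1599 + g)/(1309 + g)
y = -1197
o(J, w) = 2003 (o(J, w) = 2 - 1*(-2001) = 2 + 2001 = 2003)
(-2879512 + o(604, y))*(2439280 + S(1793)) = (-2879512 + 2003)*(2439280 + (-1599 + 1793)/(1309 + 1793)) = -2877509*(2439280 + 194/3102) = -2877509*(2439280 + (1/3102)*194) = -2877509*(2439280 + 97/1551) = -2877509*3783323377/1551 = -10886547067227893/1551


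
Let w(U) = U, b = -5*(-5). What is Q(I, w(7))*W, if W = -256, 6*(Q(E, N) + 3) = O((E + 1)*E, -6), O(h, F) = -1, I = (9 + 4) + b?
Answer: 2432/3 ≈ 810.67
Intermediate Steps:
b = 25
I = 38 (I = (9 + 4) + 25 = 13 + 25 = 38)
Q(E, N) = -19/6 (Q(E, N) = -3 + (1/6)*(-1) = -3 - 1/6 = -19/6)
Q(I, w(7))*W = -19/6*(-256) = 2432/3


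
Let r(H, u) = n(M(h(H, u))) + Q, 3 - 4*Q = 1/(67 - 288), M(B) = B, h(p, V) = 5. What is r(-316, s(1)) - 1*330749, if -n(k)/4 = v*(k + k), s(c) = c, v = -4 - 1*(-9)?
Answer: -73139563/221 ≈ -3.3095e+5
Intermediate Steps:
v = 5 (v = -4 + 9 = 5)
n(k) = -40*k (n(k) = -20*(k + k) = -20*2*k = -40*k)
Q = 166/221 (Q = 3/4 - 1/(4*(67 - 288)) = 3/4 - 1/4/(-221) = 3/4 - 1/4*(-1/221) = 3/4 + 1/884 = 166/221 ≈ 0.75113)
r(H, u) = -44034/221 (r(H, u) = -40*5 + 166/221 = -200 + 166/221 = -44034/221)
r(-316, s(1)) - 1*330749 = -44034/221 - 1*330749 = -44034/221 - 330749 = -73139563/221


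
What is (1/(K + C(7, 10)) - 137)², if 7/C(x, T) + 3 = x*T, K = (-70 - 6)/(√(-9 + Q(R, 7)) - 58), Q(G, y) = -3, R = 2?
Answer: 6*(55700940*√3 + 11697935159*I)/(19243*√3 + 3778427*I) ≈ 18576.0 + 10.657*I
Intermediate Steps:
K = -76/(-58 + 2*I*√3) (K = (-70 - 6)/(√(-9 - 3) - 58) = -76/(√(-12) - 58) = -76/(2*I*√3 - 58) = -76/(-58 + 2*I*√3) ≈ 1.3057 + 0.077983*I)
C(x, T) = 7/(-3 + T*x) (C(x, T) = 7/(-3 + x*T) = 7/(-3 + T*x))
(1/(K + C(7, 10)) - 137)² = (1/((551/422 + 19*I*√3/422) + 7/(-3 + 10*7)) - 137)² = (1/((551/422 + 19*I*√3/422) + 7/(-3 + 70)) - 137)² = (1/((551/422 + 19*I*√3/422) + 7/67) - 137)² = (1/(39871/28274 + 19*I*√3/422) - 137)² = (-137 + 1/(39871/28274 + 19*I*√3/422))²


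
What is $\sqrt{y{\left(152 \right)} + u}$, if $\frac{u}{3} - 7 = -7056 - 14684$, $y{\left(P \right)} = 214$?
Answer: $i \sqrt{64985} \approx 254.92 i$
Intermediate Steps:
$u = -65199$ ($u = 21 + 3 \left(-7056 - 14684\right) = 21 + 3 \left(-21740\right) = 21 - 65220 = -65199$)
$\sqrt{y{\left(152 \right)} + u} = \sqrt{214 - 65199} = \sqrt{-64985} = i \sqrt{64985}$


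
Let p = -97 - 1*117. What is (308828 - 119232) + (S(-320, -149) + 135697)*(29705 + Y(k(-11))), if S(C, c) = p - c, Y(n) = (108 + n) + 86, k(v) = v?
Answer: 4053958812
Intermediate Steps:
Y(n) = 194 + n
p = -214 (p = -97 - 117 = -214)
S(C, c) = -214 - c
(308828 - 119232) + (S(-320, -149) + 135697)*(29705 + Y(k(-11))) = (308828 - 119232) + ((-214 - 1*(-149)) + 135697)*(29705 + (194 - 11)) = 189596 + ((-214 + 149) + 135697)*(29705 + 183) = 189596 + (-65 + 135697)*29888 = 189596 + 135632*29888 = 189596 + 4053769216 = 4053958812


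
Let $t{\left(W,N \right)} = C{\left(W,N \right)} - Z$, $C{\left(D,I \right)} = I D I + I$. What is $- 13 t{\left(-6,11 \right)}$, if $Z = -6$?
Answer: $9217$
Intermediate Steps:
$C{\left(D,I \right)} = I + D I^{2}$ ($C{\left(D,I \right)} = D I I + I = D I^{2} + I = I + D I^{2}$)
$t{\left(W,N \right)} = 6 + N \left(1 + N W\right)$ ($t{\left(W,N \right)} = N \left(1 + W N\right) - -6 = N \left(1 + N W\right) + 6 = 6 + N \left(1 + N W\right)$)
$- 13 t{\left(-6,11 \right)} = - 13 \left(6 + 11 \left(1 + 11 \left(-6\right)\right)\right) = - 13 \left(6 + 11 \left(1 - 66\right)\right) = - 13 \left(6 + 11 \left(-65\right)\right) = - 13 \left(6 - 715\right) = \left(-13\right) \left(-709\right) = 9217$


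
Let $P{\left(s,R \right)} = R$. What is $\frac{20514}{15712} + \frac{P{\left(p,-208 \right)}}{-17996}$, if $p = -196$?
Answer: $\frac{46554755}{35344144} \approx 1.3172$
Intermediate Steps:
$\frac{20514}{15712} + \frac{P{\left(p,-208 \right)}}{-17996} = \frac{20514}{15712} - \frac{208}{-17996} = 20514 \cdot \frac{1}{15712} - - \frac{52}{4499} = \frac{10257}{7856} + \frac{52}{4499} = \frac{46554755}{35344144}$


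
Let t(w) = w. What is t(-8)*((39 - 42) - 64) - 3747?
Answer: -3211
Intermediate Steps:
t(-8)*((39 - 42) - 64) - 3747 = -8*((39 - 42) - 64) - 3747 = -8*(-3 - 64) - 3747 = -8*(-67) - 3747 = 536 - 3747 = -3211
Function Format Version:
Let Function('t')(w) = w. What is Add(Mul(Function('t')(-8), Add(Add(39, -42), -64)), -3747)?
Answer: -3211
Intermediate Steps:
Add(Mul(Function('t')(-8), Add(Add(39, -42), -64)), -3747) = Add(Mul(-8, Add(Add(39, -42), -64)), -3747) = Add(Mul(-8, Add(-3, -64)), -3747) = Add(Mul(-8, -67), -3747) = Add(536, -3747) = -3211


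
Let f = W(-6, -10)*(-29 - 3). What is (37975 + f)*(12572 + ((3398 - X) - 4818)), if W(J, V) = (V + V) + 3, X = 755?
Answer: 400482043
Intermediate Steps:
W(J, V) = 3 + 2*V (W(J, V) = 2*V + 3 = 3 + 2*V)
f = 544 (f = (3 + 2*(-10))*(-29 - 3) = (3 - 20)*(-32) = -17*(-32) = 544)
(37975 + f)*(12572 + ((3398 - X) - 4818)) = (37975 + 544)*(12572 + ((3398 - 1*755) - 4818)) = 38519*(12572 + ((3398 - 755) - 4818)) = 38519*(12572 + (2643 - 4818)) = 38519*(12572 - 2175) = 38519*10397 = 400482043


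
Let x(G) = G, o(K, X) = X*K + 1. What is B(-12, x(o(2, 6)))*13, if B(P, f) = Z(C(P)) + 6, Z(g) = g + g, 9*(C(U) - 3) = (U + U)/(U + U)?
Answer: 1430/9 ≈ 158.89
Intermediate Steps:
o(K, X) = 1 + K*X (o(K, X) = K*X + 1 = 1 + K*X)
C(U) = 28/9 (C(U) = 3 + ((U + U)/(U + U))/9 = 3 + ((2*U)/((2*U)))/9 = 3 + ((2*U)*(1/(2*U)))/9 = 3 + (⅑)*1 = 3 + ⅑ = 28/9)
Z(g) = 2*g
B(P, f) = 110/9 (B(P, f) = 2*(28/9) + 6 = 56/9 + 6 = 110/9)
B(-12, x(o(2, 6)))*13 = (110/9)*13 = 1430/9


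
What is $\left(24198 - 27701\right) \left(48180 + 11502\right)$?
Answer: $-209066046$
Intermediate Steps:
$\left(24198 - 27701\right) \left(48180 + 11502\right) = \left(-3503\right) 59682 = -209066046$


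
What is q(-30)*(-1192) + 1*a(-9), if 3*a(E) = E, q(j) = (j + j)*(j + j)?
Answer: -4291203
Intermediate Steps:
q(j) = 4*j² (q(j) = (2*j)*(2*j) = 4*j²)
a(E) = E/3
q(-30)*(-1192) + 1*a(-9) = (4*(-30)²)*(-1192) + 1*((⅓)*(-9)) = (4*900)*(-1192) + 1*(-3) = 3600*(-1192) - 3 = -4291200 - 3 = -4291203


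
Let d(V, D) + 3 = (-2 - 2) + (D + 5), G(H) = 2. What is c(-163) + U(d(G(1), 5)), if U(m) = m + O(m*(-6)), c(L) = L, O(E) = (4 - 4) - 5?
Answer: -165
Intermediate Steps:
O(E) = -5 (O(E) = 0 - 5 = -5)
d(V, D) = -2 + D (d(V, D) = -3 + ((-2 - 2) + (D + 5)) = -3 + (-4 + (5 + D)) = -3 + (1 + D) = -2 + D)
U(m) = -5 + m (U(m) = m - 5 = -5 + m)
c(-163) + U(d(G(1), 5)) = -163 + (-5 + (-2 + 5)) = -163 + (-5 + 3) = -163 - 2 = -165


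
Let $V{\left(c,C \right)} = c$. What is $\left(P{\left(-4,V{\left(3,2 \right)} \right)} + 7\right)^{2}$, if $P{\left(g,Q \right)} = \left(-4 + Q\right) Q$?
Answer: $16$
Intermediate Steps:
$P{\left(g,Q \right)} = Q \left(-4 + Q\right)$
$\left(P{\left(-4,V{\left(3,2 \right)} \right)} + 7\right)^{2} = \left(3 \left(-4 + 3\right) + 7\right)^{2} = \left(3 \left(-1\right) + 7\right)^{2} = \left(-3 + 7\right)^{2} = 4^{2} = 16$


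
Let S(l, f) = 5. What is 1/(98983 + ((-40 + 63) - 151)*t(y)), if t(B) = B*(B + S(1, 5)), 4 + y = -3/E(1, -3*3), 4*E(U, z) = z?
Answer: 9/898015 ≈ 1.0022e-5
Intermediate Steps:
E(U, z) = z/4
y = -8/3 (y = -4 - 3/((-3*3)/4) = -4 - 3/((1/4)*(-9)) = -4 - 3/(-9/4) = -4 - 3*(-4/9) = -4 + 4/3 = -8/3 ≈ -2.6667)
t(B) = B*(5 + B) (t(B) = B*(B + 5) = B*(5 + B))
1/(98983 + ((-40 + 63) - 151)*t(y)) = 1/(98983 + ((-40 + 63) - 151)*(-8*(5 - 8/3)/3)) = 1/(98983 + (23 - 151)*(-8/3*7/3)) = 1/(98983 - 128*(-56/9)) = 1/(98983 + 7168/9) = 1/(898015/9) = 9/898015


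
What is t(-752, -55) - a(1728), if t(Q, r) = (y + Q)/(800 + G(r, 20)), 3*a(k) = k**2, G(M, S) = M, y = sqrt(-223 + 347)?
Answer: -741520112/745 + 2*sqrt(31)/745 ≈ -9.9533e+5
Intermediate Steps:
y = 2*sqrt(31) (y = sqrt(124) = 2*sqrt(31) ≈ 11.136)
a(k) = k**2/3
t(Q, r) = (Q + 2*sqrt(31))/(800 + r) (t(Q, r) = (2*sqrt(31) + Q)/(800 + r) = (Q + 2*sqrt(31))/(800 + r))
t(-752, -55) - a(1728) = (-752 + 2*sqrt(31))/(800 - 55) - 1728**2/3 = (-752 + 2*sqrt(31))/745 - 2985984/3 = (-752 + 2*sqrt(31))/745 - 1*995328 = (-752/745 + 2*sqrt(31)/745) - 995328 = -741520112/745 + 2*sqrt(31)/745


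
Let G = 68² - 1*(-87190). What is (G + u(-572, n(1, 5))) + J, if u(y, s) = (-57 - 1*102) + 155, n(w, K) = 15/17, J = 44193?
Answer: 136003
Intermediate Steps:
n(w, K) = 15/17 (n(w, K) = 15*(1/17) = 15/17)
u(y, s) = -4 (u(y, s) = (-57 - 102) + 155 = -159 + 155 = -4)
G = 91814 (G = 4624 + 87190 = 91814)
(G + u(-572, n(1, 5))) + J = (91814 - 4) + 44193 = 91810 + 44193 = 136003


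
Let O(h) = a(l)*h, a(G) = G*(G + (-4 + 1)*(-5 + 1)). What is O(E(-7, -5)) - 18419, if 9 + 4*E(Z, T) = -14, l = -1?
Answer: -73423/4 ≈ -18356.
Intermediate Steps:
E(Z, T) = -23/4 (E(Z, T) = -9/4 + (¼)*(-14) = -9/4 - 7/2 = -23/4)
a(G) = G*(12 + G) (a(G) = G*(G - 3*(-4)) = G*(G + 12) = G*(12 + G))
O(h) = -11*h (O(h) = (-(12 - 1))*h = (-1*11)*h = -11*h)
O(E(-7, -5)) - 18419 = -11*(-23/4) - 18419 = 253/4 - 18419 = -73423/4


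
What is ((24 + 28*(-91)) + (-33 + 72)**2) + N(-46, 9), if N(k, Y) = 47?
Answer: -956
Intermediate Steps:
((24 + 28*(-91)) + (-33 + 72)**2) + N(-46, 9) = ((24 + 28*(-91)) + (-33 + 72)**2) + 47 = ((24 - 2548) + 39**2) + 47 = (-2524 + 1521) + 47 = -1003 + 47 = -956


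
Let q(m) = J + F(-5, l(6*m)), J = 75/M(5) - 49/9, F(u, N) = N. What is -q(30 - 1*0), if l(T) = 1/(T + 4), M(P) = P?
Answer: -15833/1656 ≈ -9.5610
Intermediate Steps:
l(T) = 1/(4 + T)
J = 86/9 (J = 75/5 - 49/9 = 75*(⅕) - 49*⅑ = 15 - 49/9 = 86/9 ≈ 9.5556)
q(m) = 86/9 + 1/(4 + 6*m)
-q(30 - 1*0) = -(353 + 516*(30 - 1*0))/(18*(2 + 3*(30 - 1*0))) = -(353 + 516*(30 + 0))/(18*(2 + 3*(30 + 0))) = -(353 + 516*30)/(18*(2 + 3*30)) = -(353 + 15480)/(18*(2 + 90)) = -15833/(18*92) = -1*15833/1656 = -15833/1656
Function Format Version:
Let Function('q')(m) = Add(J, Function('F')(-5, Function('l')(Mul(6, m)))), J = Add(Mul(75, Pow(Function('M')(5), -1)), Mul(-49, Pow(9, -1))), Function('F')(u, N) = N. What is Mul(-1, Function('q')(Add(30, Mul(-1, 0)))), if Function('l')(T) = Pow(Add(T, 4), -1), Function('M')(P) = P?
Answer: Rational(-15833, 1656) ≈ -9.5610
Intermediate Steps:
Function('l')(T) = Pow(Add(4, T), -1)
J = Rational(86, 9) (J = Add(Mul(75, Pow(5, -1)), Mul(-49, Pow(9, -1))) = Add(Mul(75, Rational(1, 5)), Mul(-49, Rational(1, 9))) = Add(15, Rational(-49, 9)) = Rational(86, 9) ≈ 9.5556)
Function('q')(m) = Add(Rational(86, 9), Pow(Add(4, Mul(6, m)), -1))
Mul(-1, Function('q')(Add(30, Mul(-1, 0)))) = Mul(-1, Mul(Rational(1, 18), Pow(Add(2, Mul(3, Add(30, Mul(-1, 0)))), -1), Add(353, Mul(516, Add(30, Mul(-1, 0)))))) = Mul(-1, Mul(Rational(1, 18), Pow(Add(2, Mul(3, Add(30, 0))), -1), Add(353, Mul(516, Add(30, 0))))) = Mul(-1, Mul(Rational(1, 18), Pow(Add(2, Mul(3, 30)), -1), Add(353, Mul(516, 30)))) = Mul(-1, Mul(Rational(1, 18), Pow(Add(2, 90), -1), Add(353, 15480))) = Mul(-1, Mul(Rational(1, 18), Pow(92, -1), 15833)) = Mul(-1, Mul(Rational(1, 18), Rational(1, 92), 15833)) = Mul(-1, Rational(15833, 1656)) = Rational(-15833, 1656)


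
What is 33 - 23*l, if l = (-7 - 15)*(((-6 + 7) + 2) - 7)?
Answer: -1991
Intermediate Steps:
l = 88 (l = -22*((1 + 2) - 7) = -22*(3 - 7) = -22*(-4) = 88)
33 - 23*l = 33 - 23*88 = 33 - 2024 = -1991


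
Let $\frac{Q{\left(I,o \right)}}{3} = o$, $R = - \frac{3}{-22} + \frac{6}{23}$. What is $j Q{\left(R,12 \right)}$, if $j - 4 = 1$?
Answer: $180$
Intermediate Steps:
$j = 5$ ($j = 4 + 1 = 5$)
$R = \frac{201}{506}$ ($R = \left(-3\right) \left(- \frac{1}{22}\right) + 6 \cdot \frac{1}{23} = \frac{3}{22} + \frac{6}{23} = \frac{201}{506} \approx 0.39723$)
$Q{\left(I,o \right)} = 3 o$
$j Q{\left(R,12 \right)} = 5 \cdot 3 \cdot 12 = 5 \cdot 36 = 180$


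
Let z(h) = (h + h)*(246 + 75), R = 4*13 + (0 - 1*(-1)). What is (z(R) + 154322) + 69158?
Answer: 257506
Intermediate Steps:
R = 53 (R = 52 + (0 + 1) = 52 + 1 = 53)
z(h) = 642*h (z(h) = (2*h)*321 = 642*h)
(z(R) + 154322) + 69158 = (642*53 + 154322) + 69158 = (34026 + 154322) + 69158 = 188348 + 69158 = 257506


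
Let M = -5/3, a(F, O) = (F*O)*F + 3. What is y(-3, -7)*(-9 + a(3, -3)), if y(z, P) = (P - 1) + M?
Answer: 319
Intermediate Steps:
a(F, O) = 3 + O*F**2 (a(F, O) = O*F**2 + 3 = 3 + O*F**2)
M = -5/3 (M = -5*1/3 = -5/3 ≈ -1.6667)
y(z, P) = -8/3 + P (y(z, P) = (P - 1) - 5/3 = (-1 + P) - 5/3 = -8/3 + P)
y(-3, -7)*(-9 + a(3, -3)) = (-8/3 - 7)*(-9 + (3 - 3*3**2)) = -29*(-9 + (3 - 3*9))/3 = -29*(-9 + (3 - 27))/3 = -29*(-9 - 24)/3 = -29/3*(-33) = 319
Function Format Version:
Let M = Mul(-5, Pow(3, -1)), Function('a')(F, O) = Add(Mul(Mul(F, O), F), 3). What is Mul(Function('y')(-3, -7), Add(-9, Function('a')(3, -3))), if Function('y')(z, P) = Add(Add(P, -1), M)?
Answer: 319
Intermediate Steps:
Function('a')(F, O) = Add(3, Mul(O, Pow(F, 2))) (Function('a')(F, O) = Add(Mul(O, Pow(F, 2)), 3) = Add(3, Mul(O, Pow(F, 2))))
M = Rational(-5, 3) (M = Mul(-5, Rational(1, 3)) = Rational(-5, 3) ≈ -1.6667)
Function('y')(z, P) = Add(Rational(-8, 3), P) (Function('y')(z, P) = Add(Add(P, -1), Rational(-5, 3)) = Add(Add(-1, P), Rational(-5, 3)) = Add(Rational(-8, 3), P))
Mul(Function('y')(-3, -7), Add(-9, Function('a')(3, -3))) = Mul(Add(Rational(-8, 3), -7), Add(-9, Add(3, Mul(-3, Pow(3, 2))))) = Mul(Rational(-29, 3), Add(-9, Add(3, Mul(-3, 9)))) = Mul(Rational(-29, 3), Add(-9, Add(3, -27))) = Mul(Rational(-29, 3), Add(-9, -24)) = Mul(Rational(-29, 3), -33) = 319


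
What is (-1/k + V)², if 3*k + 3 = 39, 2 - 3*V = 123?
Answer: 235225/144 ≈ 1633.5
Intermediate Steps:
V = -121/3 (V = ⅔ - ⅓*123 = ⅔ - 41 = -121/3 ≈ -40.333)
k = 12 (k = -1 + (⅓)*39 = -1 + 13 = 12)
(-1/k + V)² = (-1/12 - 121/3)² = (-485/12)² = 235225/144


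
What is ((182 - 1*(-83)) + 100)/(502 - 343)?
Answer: 365/159 ≈ 2.2956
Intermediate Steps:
((182 - 1*(-83)) + 100)/(502 - 343) = ((182 + 83) + 100)/159 = (265 + 100)*(1/159) = 365*(1/159) = 365/159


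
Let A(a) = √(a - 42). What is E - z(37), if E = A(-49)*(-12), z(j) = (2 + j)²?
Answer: -1521 - 12*I*√91 ≈ -1521.0 - 114.47*I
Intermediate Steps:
A(a) = √(-42 + a)
E = -12*I*√91 (E = √(-42 - 49)*(-12) = √(-91)*(-12) = (I*√91)*(-12) = -12*I*√91 ≈ -114.47*I)
E - z(37) = -12*I*√91 - (2 + 37)² = -12*I*√91 - 1*39² = -12*I*√91 - 1*1521 = -12*I*√91 - 1521 = -1521 - 12*I*√91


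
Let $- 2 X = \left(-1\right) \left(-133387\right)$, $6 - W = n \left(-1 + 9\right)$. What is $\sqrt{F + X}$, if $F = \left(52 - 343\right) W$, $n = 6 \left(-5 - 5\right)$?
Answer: $\frac{i \sqrt{832478}}{2} \approx 456.2 i$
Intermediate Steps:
$n = -60$ ($n = 6 \left(-10\right) = -60$)
$W = 486$ ($W = 6 - - 60 \left(-1 + 9\right) = 6 - \left(-60\right) 8 = 6 - -480 = 6 + 480 = 486$)
$X = - \frac{133387}{2}$ ($X = - \frac{\left(-1\right) \left(-133387\right)}{2} = \left(- \frac{1}{2}\right) 133387 = - \frac{133387}{2} \approx -66694.0$)
$F = -141426$ ($F = \left(52 - 343\right) 486 = \left(-291\right) 486 = -141426$)
$\sqrt{F + X} = \sqrt{-141426 - \frac{133387}{2}} = \sqrt{- \frac{416239}{2}} = \frac{i \sqrt{832478}}{2}$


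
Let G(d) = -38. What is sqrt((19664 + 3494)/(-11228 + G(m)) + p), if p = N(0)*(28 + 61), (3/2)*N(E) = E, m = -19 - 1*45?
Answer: I*sqrt(65224507)/5633 ≈ 1.4337*I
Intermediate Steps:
m = -64 (m = -19 - 45 = -64)
N(E) = 2*E/3
p = 0 (p = ((2/3)*0)*(28 + 61) = 0*89 = 0)
sqrt((19664 + 3494)/(-11228 + G(m)) + p) = sqrt((19664 + 3494)/(-11228 - 38) + 0) = sqrt(23158/(-11266) + 0) = sqrt(23158*(-1/11266) + 0) = sqrt(-11579/5633 + 0) = sqrt(-11579/5633) = I*sqrt(65224507)/5633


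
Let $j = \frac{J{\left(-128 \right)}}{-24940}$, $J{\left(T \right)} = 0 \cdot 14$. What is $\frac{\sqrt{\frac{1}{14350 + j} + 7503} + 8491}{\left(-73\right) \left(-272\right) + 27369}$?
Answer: $\frac{8491}{47225} + \frac{\sqrt{61801461274}}{135535750} \approx 0.18163$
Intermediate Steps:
$J{\left(T \right)} = 0$
$j = 0$ ($j = \frac{0}{-24940} = 0 \left(- \frac{1}{24940}\right) = 0$)
$\frac{\sqrt{\frac{1}{14350 + j} + 7503} + 8491}{\left(-73\right) \left(-272\right) + 27369} = \frac{\sqrt{\frac{1}{14350 + 0} + 7503} + 8491}{\left(-73\right) \left(-272\right) + 27369} = \frac{\sqrt{\frac{1}{14350} + 7503} + 8491}{19856 + 27369} = \frac{\sqrt{\frac{1}{14350} + 7503} + 8491}{47225} = \left(\sqrt{\frac{107668051}{14350}} + 8491\right) \frac{1}{47225} = \left(\frac{\sqrt{61801461274}}{2870} + 8491\right) \frac{1}{47225} = \left(8491 + \frac{\sqrt{61801461274}}{2870}\right) \frac{1}{47225} = \frac{8491}{47225} + \frac{\sqrt{61801461274}}{135535750}$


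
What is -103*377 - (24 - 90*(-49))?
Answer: -43265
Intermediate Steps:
-103*377 - (24 - 90*(-49)) = -38831 - (24 + 4410) = -38831 - 1*4434 = -38831 - 4434 = -43265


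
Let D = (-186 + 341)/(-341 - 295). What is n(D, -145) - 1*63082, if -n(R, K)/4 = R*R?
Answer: -6379128193/101124 ≈ -63082.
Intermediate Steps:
D = -155/636 (D = 155/(-636) = 155*(-1/636) = -155/636 ≈ -0.24371)
n(R, K) = -4*R² (n(R, K) = -4*R*R = -4*R²)
n(D, -145) - 1*63082 = -4*(-155/636)² - 1*63082 = -4*24025/404496 - 63082 = -24025/101124 - 63082 = -6379128193/101124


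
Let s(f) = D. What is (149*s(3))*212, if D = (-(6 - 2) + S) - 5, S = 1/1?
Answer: -252704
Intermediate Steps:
S = 1 (S = 1*1 = 1)
D = -8 (D = (-(6 - 2) + 1) - 5 = (-1*4 + 1) - 5 = (-4 + 1) - 5 = -3 - 5 = -8)
s(f) = -8
(149*s(3))*212 = (149*(-8))*212 = -1192*212 = -252704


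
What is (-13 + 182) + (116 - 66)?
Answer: 219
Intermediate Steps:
(-13 + 182) + (116 - 66) = 169 + 50 = 219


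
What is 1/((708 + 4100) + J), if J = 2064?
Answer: 1/6872 ≈ 0.00014552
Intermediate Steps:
1/((708 + 4100) + J) = 1/((708 + 4100) + 2064) = 1/(4808 + 2064) = 1/6872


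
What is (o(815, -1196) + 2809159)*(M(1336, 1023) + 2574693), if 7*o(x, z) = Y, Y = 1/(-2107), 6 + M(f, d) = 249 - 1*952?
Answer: 15235148782726080/2107 ≈ 7.2307e+12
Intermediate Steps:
M(f, d) = -709 (M(f, d) = -6 + (249 - 1*952) = -6 + (249 - 952) = -6 - 703 = -709)
Y = -1/2107 ≈ -0.00047461
o(x, z) = -1/14749 (o(x, z) = (1/7)*(-1/2107) = -1/14749)
(o(815, -1196) + 2809159)*(M(1336, 1023) + 2574693) = (-1/14749 + 2809159)*(-709 + 2574693) = (41432286090/14749)*2573984 = 15235148782726080/2107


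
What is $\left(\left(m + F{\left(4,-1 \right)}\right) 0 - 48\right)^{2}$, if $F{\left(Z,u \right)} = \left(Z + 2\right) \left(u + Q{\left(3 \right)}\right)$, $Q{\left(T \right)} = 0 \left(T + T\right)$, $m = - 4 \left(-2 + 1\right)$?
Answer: $2304$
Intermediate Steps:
$m = 4$ ($m = \left(-4\right) \left(-1\right) = 4$)
$Q{\left(T \right)} = 0$ ($Q{\left(T \right)} = 0 \cdot 2 T = 0$)
$F{\left(Z,u \right)} = u \left(2 + Z\right)$ ($F{\left(Z,u \right)} = \left(Z + 2\right) \left(u + 0\right) = \left(2 + Z\right) u = u \left(2 + Z\right)$)
$\left(\left(m + F{\left(4,-1 \right)}\right) 0 - 48\right)^{2} = \left(\left(4 - \left(2 + 4\right)\right) 0 - 48\right)^{2} = \left(\left(4 - 6\right) 0 - 48\right)^{2} = \left(\left(-2\right) 0 - 48\right)^{2} = \left(0 - 48\right)^{2} = \left(-48\right)^{2} = 2304$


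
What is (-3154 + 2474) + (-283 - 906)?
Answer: -1869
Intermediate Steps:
(-3154 + 2474) + (-283 - 906) = -680 - 1189 = -1869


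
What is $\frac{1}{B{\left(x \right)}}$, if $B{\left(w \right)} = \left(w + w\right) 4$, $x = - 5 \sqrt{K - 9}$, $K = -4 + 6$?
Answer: $\frac{i \sqrt{7}}{280} \approx 0.0094491 i$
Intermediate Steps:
$K = 2$
$x = - 5 i \sqrt{7}$ ($x = - 5 \sqrt{2 - 9} = - 5 \sqrt{-7} = - 5 i \sqrt{7} \approx - 13.229 i$)
$B{\left(w \right)} = 8 w$ ($B{\left(w \right)} = 2 w 4 = 8 w$)
$\frac{1}{B{\left(x \right)}} = \frac{1}{8 \left(- 5 i \sqrt{7}\right)} = \frac{1}{\left(-40\right) i \sqrt{7}} = \frac{i \sqrt{7}}{280}$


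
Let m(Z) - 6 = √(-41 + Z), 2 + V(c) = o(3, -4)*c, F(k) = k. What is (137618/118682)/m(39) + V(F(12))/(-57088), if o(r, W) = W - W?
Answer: 5893379767/32182760576 - 68809*I*√2/2254958 ≈ 0.18312 - 0.043154*I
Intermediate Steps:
o(r, W) = 0
V(c) = -2 (V(c) = -2 + 0*c = -2 + 0 = -2)
m(Z) = 6 + √(-41 + Z)
(137618/118682)/m(39) + V(F(12))/(-57088) = (137618/118682)/(6 + √(-41 + 39)) - 2/(-57088) = (137618*(1/118682))/(6 + √(-2)) - 2*(-1/57088) = 68809/(59341*(6 + I*√2)) + 1/28544 = 1/28544 + 68809/(59341*(6 + I*√2))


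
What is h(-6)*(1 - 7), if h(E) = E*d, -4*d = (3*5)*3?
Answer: -405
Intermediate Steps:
d = -45/4 (d = -3*5*3/4 = -15*3/4 = -1/4*45 = -45/4 ≈ -11.250)
h(E) = -45*E/4 (h(E) = E*(-45/4) = -45*E/4)
h(-6)*(1 - 7) = (-45/4*(-6))*(1 - 7) = (135/2)*(-6) = -405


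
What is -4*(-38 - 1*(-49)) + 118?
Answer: 74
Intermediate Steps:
-4*(-38 - 1*(-49)) + 118 = -4*(-38 + 49) + 118 = -4*11 + 118 = -44 + 118 = 74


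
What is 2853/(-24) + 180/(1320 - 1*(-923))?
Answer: -2131653/17944 ≈ -118.79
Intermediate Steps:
2853/(-24) + 180/(1320 - 1*(-923)) = 2853*(-1/24) + 180/(1320 + 923) = -951/8 + 180/2243 = -2131653/17944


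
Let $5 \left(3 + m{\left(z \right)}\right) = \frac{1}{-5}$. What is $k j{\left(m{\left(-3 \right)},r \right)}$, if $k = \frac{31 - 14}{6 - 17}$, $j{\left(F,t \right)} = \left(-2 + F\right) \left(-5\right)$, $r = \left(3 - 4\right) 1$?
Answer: $- \frac{2142}{55} \approx -38.945$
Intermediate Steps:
$m{\left(z \right)} = - \frac{76}{25}$ ($m{\left(z \right)} = -3 + \frac{1}{5 \left(-5\right)} = -3 + \frac{1}{5} \left(- \frac{1}{5}\right) = -3 - \frac{1}{25} = - \frac{76}{25}$)
$r = -1$ ($r = \left(-1\right) 1 = -1$)
$j{\left(F,t \right)} = 10 - 5 F$
$k = - \frac{17}{11}$ ($k = \frac{17}{-11} = 17 \left(- \frac{1}{11}\right) = - \frac{17}{11} \approx -1.5455$)
$k j{\left(m{\left(-3 \right)},r \right)} = - \frac{17 \left(10 - - \frac{76}{5}\right)}{11} = - \frac{17 \left(10 + \frac{76}{5}\right)}{11} = \left(- \frac{17}{11}\right) \frac{126}{5} = - \frac{2142}{55}$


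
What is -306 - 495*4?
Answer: -2286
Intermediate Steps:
-306 - 495*4 = -306 - 1980 = -2286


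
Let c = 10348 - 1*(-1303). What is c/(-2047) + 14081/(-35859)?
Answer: -446617016/73403373 ≈ -6.0844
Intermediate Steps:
c = 11651 (c = 10348 + 1303 = 11651)
c/(-2047) + 14081/(-35859) = 11651/(-2047) + 14081/(-35859) = 11651*(-1/2047) + 14081*(-1/35859) = -11651/2047 - 14081/35859 = -446617016/73403373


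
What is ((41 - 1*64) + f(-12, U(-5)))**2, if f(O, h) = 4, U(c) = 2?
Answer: 361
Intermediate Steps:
((41 - 1*64) + f(-12, U(-5)))**2 = ((41 - 1*64) + 4)**2 = ((41 - 64) + 4)**2 = (-23 + 4)**2 = (-19)**2 = 361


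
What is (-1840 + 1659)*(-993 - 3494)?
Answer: 812147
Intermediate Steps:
(-1840 + 1659)*(-993 - 3494) = -181*(-4487) = 812147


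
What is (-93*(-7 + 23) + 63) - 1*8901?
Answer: -10326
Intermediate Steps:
(-93*(-7 + 23) + 63) - 1*8901 = (-93*16 + 63) - 8901 = (-1488 + 63) - 8901 = -1425 - 8901 = -10326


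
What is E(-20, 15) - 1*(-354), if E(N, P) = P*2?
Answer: 384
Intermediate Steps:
E(N, P) = 2*P
E(-20, 15) - 1*(-354) = 2*15 - 1*(-354) = 30 + 354 = 384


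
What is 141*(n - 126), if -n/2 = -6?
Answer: -16074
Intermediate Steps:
n = 12 (n = -2*(-6) = 12)
141*(n - 126) = 141*(12 - 126) = 141*(-114) = -16074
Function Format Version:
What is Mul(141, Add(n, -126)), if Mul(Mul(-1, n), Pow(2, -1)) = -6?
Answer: -16074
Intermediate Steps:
n = 12 (n = Mul(-2, -6) = 12)
Mul(141, Add(n, -126)) = Mul(141, Add(12, -126)) = Mul(141, -114) = -16074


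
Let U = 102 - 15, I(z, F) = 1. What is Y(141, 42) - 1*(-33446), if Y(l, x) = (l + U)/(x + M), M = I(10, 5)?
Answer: 1438406/43 ≈ 33451.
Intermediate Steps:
U = 87
M = 1
Y(l, x) = (87 + l)/(1 + x) (Y(l, x) = (l + 87)/(x + 1) = (87 + l)/(1 + x))
Y(141, 42) - 1*(-33446) = (87 + 141)/(1 + 42) - 1*(-33446) = 228/43 + 33446 = 1438406/43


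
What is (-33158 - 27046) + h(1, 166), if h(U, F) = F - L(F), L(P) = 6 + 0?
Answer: -60044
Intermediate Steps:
L(P) = 6
h(U, F) = -6 + F (h(U, F) = F - 1*6 = F - 6 = -6 + F)
(-33158 - 27046) + h(1, 166) = (-33158 - 27046) + (-6 + 166) = -60204 + 160 = -60044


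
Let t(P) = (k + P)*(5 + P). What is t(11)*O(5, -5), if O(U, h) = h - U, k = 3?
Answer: -2240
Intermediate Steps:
t(P) = (3 + P)*(5 + P)
t(11)*O(5, -5) = (15 + 11² + 8*11)*(-5 - 1*5) = (15 + 121 + 88)*(-5 - 5) = 224*(-10) = -2240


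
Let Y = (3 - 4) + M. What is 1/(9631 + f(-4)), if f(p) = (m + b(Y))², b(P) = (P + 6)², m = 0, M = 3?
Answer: 1/13727 ≈ 7.2849e-5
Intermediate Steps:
Y = 2 (Y = (3 - 4) + 3 = -1 + 3 = 2)
b(P) = (6 + P)²
f(p) = 4096 (f(p) = (0 + (6 + 2)²)² = (0 + 8²)² = (0 + 64)² = 64² = 4096)
1/(9631 + f(-4)) = 1/(9631 + 4096) = 1/13727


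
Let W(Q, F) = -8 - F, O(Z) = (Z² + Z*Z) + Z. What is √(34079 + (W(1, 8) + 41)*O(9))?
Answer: √38354 ≈ 195.84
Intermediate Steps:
O(Z) = Z + 2*Z² (O(Z) = (Z² + Z²) + Z = 2*Z² + Z = Z + 2*Z²)
√(34079 + (W(1, 8) + 41)*O(9)) = √(34079 + ((-8 - 1*8) + 41)*(9*(1 + 2*9))) = √(34079 + ((-8 - 8) + 41)*(9*(1 + 18))) = √(34079 + (-16 + 41)*(9*19)) = √(34079 + 25*171) = √(34079 + 4275) = √38354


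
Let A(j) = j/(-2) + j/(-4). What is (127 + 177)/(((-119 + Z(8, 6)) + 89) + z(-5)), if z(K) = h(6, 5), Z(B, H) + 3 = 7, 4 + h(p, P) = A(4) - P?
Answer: -8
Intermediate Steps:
A(j) = -3*j/4 (A(j) = j*(-½) + j*(-¼) = -j/2 - j/4 = -3*j/4)
h(p, P) = -7 - P (h(p, P) = -4 + (-¾*4 - P) = -4 + (-3 - P) = -7 - P)
Z(B, H) = 4 (Z(B, H) = -3 + 7 = 4)
z(K) = -12 (z(K) = -7 - 1*5 = -7 - 5 = -12)
(127 + 177)/(((-119 + Z(8, 6)) + 89) + z(-5)) = (127 + 177)/(((-119 + 4) + 89) - 12) = 304/((-115 + 89) - 12) = 304/(-26 - 12) = 304/(-38) = 304*(-1/38) = -8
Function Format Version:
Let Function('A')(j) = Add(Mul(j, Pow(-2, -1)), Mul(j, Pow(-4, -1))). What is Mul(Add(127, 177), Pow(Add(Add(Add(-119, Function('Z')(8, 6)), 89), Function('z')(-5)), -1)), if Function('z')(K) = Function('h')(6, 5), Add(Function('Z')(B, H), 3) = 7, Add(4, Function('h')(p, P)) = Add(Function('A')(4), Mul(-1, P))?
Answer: -8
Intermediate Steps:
Function('A')(j) = Mul(Rational(-3, 4), j) (Function('A')(j) = Add(Mul(j, Rational(-1, 2)), Mul(j, Rational(-1, 4))) = Add(Mul(Rational(-1, 2), j), Mul(Rational(-1, 4), j)) = Mul(Rational(-3, 4), j))
Function('h')(p, P) = Add(-7, Mul(-1, P)) (Function('h')(p, P) = Add(-4, Add(Mul(Rational(-3, 4), 4), Mul(-1, P))) = Add(-4, Add(-3, Mul(-1, P))) = Add(-7, Mul(-1, P)))
Function('Z')(B, H) = 4 (Function('Z')(B, H) = Add(-3, 7) = 4)
Function('z')(K) = -12 (Function('z')(K) = Add(-7, Mul(-1, 5)) = Add(-7, -5) = -12)
Mul(Add(127, 177), Pow(Add(Add(Add(-119, Function('Z')(8, 6)), 89), Function('z')(-5)), -1)) = Mul(Add(127, 177), Pow(Add(Add(Add(-119, 4), 89), -12), -1)) = Mul(304, Pow(Add(Add(-115, 89), -12), -1)) = Mul(304, Pow(Add(-26, -12), -1)) = Mul(304, Pow(-38, -1)) = Mul(304, Rational(-1, 38)) = -8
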